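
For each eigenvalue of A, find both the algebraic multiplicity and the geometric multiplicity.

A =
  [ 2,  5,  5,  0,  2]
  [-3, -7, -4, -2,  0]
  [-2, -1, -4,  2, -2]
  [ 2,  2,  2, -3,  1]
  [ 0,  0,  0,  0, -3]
λ = -3: alg = 5, geom = 2

Step 1 — factor the characteristic polynomial to read off the algebraic multiplicities:
  χ_A(x) = (x + 3)^5

Step 2 — compute geometric multiplicities via the rank-nullity identity g(λ) = n − rank(A − λI):
  rank(A − (-3)·I) = 3, so dim ker(A − (-3)·I) = n − 3 = 2

Summary:
  λ = -3: algebraic multiplicity = 5, geometric multiplicity = 2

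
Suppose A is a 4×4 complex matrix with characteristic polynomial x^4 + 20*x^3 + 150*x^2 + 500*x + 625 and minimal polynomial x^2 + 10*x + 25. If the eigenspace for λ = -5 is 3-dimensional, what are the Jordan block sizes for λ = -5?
Block sizes for λ = -5: [2, 1, 1]

Step 1 — from the characteristic polynomial, algebraic multiplicity of λ = -5 is 4. From dim ker(A − (-5)·I) = 3, there are exactly 3 Jordan blocks for λ = -5.
Step 2 — from the minimal polynomial, the factor (x + 5)^2 tells us the largest block for λ = -5 has size 2.
Step 3 — with total size 4, 3 blocks, and largest block 2, the block sizes (in nonincreasing order) are [2, 1, 1].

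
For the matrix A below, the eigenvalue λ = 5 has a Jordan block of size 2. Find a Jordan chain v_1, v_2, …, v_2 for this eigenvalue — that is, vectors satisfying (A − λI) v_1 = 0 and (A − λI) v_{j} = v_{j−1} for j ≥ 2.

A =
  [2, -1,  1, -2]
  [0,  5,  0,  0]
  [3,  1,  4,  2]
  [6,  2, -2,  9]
A Jordan chain for λ = 5 of length 2:
v_1 = (-3, 0, 3, 6)ᵀ
v_2 = (1, 0, 0, 0)ᵀ

Let N = A − (5)·I. We want v_2 with N^2 v_2 = 0 but N^1 v_2 ≠ 0; then v_{j-1} := N · v_j for j = 2, …, 2.

Pick v_2 = (1, 0, 0, 0)ᵀ.
Then v_1 = N · v_2 = (-3, 0, 3, 6)ᵀ.

Sanity check: (A − (5)·I) v_1 = (0, 0, 0, 0)ᵀ = 0. ✓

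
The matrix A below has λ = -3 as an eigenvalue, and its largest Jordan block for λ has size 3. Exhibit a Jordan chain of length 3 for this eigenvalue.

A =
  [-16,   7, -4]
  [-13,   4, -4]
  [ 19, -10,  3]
A Jordan chain for λ = -3 of length 3:
v_1 = (2, 2, -3)ᵀ
v_2 = (-13, -13, 19)ᵀ
v_3 = (1, 0, 0)ᵀ

Let N = A − (-3)·I. We want v_3 with N^3 v_3 = 0 but N^2 v_3 ≠ 0; then v_{j-1} := N · v_j for j = 3, …, 2.

Pick v_3 = (1, 0, 0)ᵀ.
Then v_2 = N · v_3 = (-13, -13, 19)ᵀ.
Then v_1 = N · v_2 = (2, 2, -3)ᵀ.

Sanity check: (A − (-3)·I) v_1 = (0, 0, 0)ᵀ = 0. ✓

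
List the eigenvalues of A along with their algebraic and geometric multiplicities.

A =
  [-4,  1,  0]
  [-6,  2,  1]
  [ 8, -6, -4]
λ = -2: alg = 3, geom = 1

Step 1 — factor the characteristic polynomial to read off the algebraic multiplicities:
  χ_A(x) = (x + 2)^3

Step 2 — compute geometric multiplicities via the rank-nullity identity g(λ) = n − rank(A − λI):
  rank(A − (-2)·I) = 2, so dim ker(A − (-2)·I) = n − 2 = 1

Summary:
  λ = -2: algebraic multiplicity = 3, geometric multiplicity = 1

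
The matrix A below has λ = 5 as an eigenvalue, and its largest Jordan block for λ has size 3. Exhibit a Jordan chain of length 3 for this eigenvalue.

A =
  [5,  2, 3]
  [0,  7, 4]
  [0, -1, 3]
A Jordan chain for λ = 5 of length 3:
v_1 = (1, 0, 0)ᵀ
v_2 = (2, 2, -1)ᵀ
v_3 = (0, 1, 0)ᵀ

Let N = A − (5)·I. We want v_3 with N^3 v_3 = 0 but N^2 v_3 ≠ 0; then v_{j-1} := N · v_j for j = 3, …, 2.

Pick v_3 = (0, 1, 0)ᵀ.
Then v_2 = N · v_3 = (2, 2, -1)ᵀ.
Then v_1 = N · v_2 = (1, 0, 0)ᵀ.

Sanity check: (A − (5)·I) v_1 = (0, 0, 0)ᵀ = 0. ✓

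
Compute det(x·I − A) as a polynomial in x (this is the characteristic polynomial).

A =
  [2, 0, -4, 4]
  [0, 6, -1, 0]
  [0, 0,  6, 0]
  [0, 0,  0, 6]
x^4 - 20*x^3 + 144*x^2 - 432*x + 432

Expanding det(x·I − A) (e.g. by cofactor expansion or by noting that A is similar to its Jordan form J, which has the same characteristic polynomial as A) gives
  χ_A(x) = x^4 - 20*x^3 + 144*x^2 - 432*x + 432
which factors as (x - 6)^3*(x - 2). The eigenvalues (with algebraic multiplicities) are λ = 2 with multiplicity 1, λ = 6 with multiplicity 3.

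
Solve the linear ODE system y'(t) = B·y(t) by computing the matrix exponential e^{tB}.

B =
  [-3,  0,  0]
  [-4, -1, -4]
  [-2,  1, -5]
e^{tB} =
  [exp(-3*t), 0, 0]
  [-4*t*exp(-3*t), 2*t*exp(-3*t) + exp(-3*t), -4*t*exp(-3*t)]
  [-2*t*exp(-3*t), t*exp(-3*t), -2*t*exp(-3*t) + exp(-3*t)]

Strategy: write B = P · J · P⁻¹ where J is a Jordan canonical form, so e^{tB} = P · e^{tJ} · P⁻¹, and e^{tJ} can be computed block-by-block.

B has Jordan form
J =
  [-3,  1,  0]
  [ 0, -3,  0]
  [ 0,  0, -3]
(up to reordering of blocks).

Per-block formulas:
  For a 1×1 block at λ = -3: exp(t · [-3]) = [e^(-3t)].
  For a 2×2 Jordan block J_2(-3): exp(t · J_2(-3)) = e^(-3t)·(I + t·N), where N is the 2×2 nilpotent shift.

After assembling e^{tJ} and conjugating by P, we get:

e^{tB} =
  [exp(-3*t), 0, 0]
  [-4*t*exp(-3*t), 2*t*exp(-3*t) + exp(-3*t), -4*t*exp(-3*t)]
  [-2*t*exp(-3*t), t*exp(-3*t), -2*t*exp(-3*t) + exp(-3*t)]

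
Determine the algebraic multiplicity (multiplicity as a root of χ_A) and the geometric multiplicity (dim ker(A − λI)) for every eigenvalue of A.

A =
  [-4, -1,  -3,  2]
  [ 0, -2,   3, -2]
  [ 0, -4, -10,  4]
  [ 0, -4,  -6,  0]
λ = -4: alg = 4, geom = 2

Step 1 — factor the characteristic polynomial to read off the algebraic multiplicities:
  χ_A(x) = (x + 4)^4

Step 2 — compute geometric multiplicities via the rank-nullity identity g(λ) = n − rank(A − λI):
  rank(A − (-4)·I) = 2, so dim ker(A − (-4)·I) = n − 2 = 2

Summary:
  λ = -4: algebraic multiplicity = 4, geometric multiplicity = 2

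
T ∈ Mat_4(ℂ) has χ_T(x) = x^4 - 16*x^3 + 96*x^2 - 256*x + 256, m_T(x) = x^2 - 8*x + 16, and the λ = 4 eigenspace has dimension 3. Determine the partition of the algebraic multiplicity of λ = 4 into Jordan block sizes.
Block sizes for λ = 4: [2, 1, 1]

Step 1 — from the characteristic polynomial, algebraic multiplicity of λ = 4 is 4. From dim ker(T − (4)·I) = 3, there are exactly 3 Jordan blocks for λ = 4.
Step 2 — from the minimal polynomial, the factor (x − 4)^2 tells us the largest block for λ = 4 has size 2.
Step 3 — with total size 4, 3 blocks, and largest block 2, the block sizes (in nonincreasing order) are [2, 1, 1].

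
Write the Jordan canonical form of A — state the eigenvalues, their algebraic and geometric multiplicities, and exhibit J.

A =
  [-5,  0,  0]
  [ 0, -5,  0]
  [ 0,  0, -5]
J_1(-5) ⊕ J_1(-5) ⊕ J_1(-5)

The characteristic polynomial is
  det(x·I − A) = x^3 + 15*x^2 + 75*x + 125 = (x + 5)^3

Eigenvalues and multiplicities (the geometric multiplicity of λ is n − rank(A − λI), which equals the number of Jordan blocks for λ):
  λ = -5: algebraic multiplicity = 3, geometric multiplicity = 3

Determining the block sizes for each eigenvalue:
  λ = -5: gm = am = 3, so every block has size 1 → block sizes [1, 1, 1]

Assembling the blocks gives a Jordan form
J =
  [-5,  0,  0]
  [ 0, -5,  0]
  [ 0,  0, -5]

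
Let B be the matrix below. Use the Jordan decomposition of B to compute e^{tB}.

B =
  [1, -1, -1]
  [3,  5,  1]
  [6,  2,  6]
e^{tB} =
  [-3*t*exp(4*t) + exp(4*t), -t*exp(4*t), -t*exp(4*t)]
  [3*t*exp(4*t), t*exp(4*t) + exp(4*t), t*exp(4*t)]
  [6*t*exp(4*t), 2*t*exp(4*t), 2*t*exp(4*t) + exp(4*t)]

Strategy: write B = P · J · P⁻¹ where J is a Jordan canonical form, so e^{tB} = P · e^{tJ} · P⁻¹, and e^{tJ} can be computed block-by-block.

B has Jordan form
J =
  [4, 1, 0]
  [0, 4, 0]
  [0, 0, 4]
(up to reordering of blocks).

Per-block formulas:
  For a 1×1 block at λ = 4: exp(t · [4]) = [e^(4t)].
  For a 2×2 Jordan block J_2(4): exp(t · J_2(4)) = e^(4t)·(I + t·N), where N is the 2×2 nilpotent shift.

After assembling e^{tJ} and conjugating by P, we get:

e^{tB} =
  [-3*t*exp(4*t) + exp(4*t), -t*exp(4*t), -t*exp(4*t)]
  [3*t*exp(4*t), t*exp(4*t) + exp(4*t), t*exp(4*t)]
  [6*t*exp(4*t), 2*t*exp(4*t), 2*t*exp(4*t) + exp(4*t)]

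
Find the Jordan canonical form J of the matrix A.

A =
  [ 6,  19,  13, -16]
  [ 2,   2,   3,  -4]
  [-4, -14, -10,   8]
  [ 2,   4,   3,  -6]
J_3(-2) ⊕ J_1(-2)

The characteristic polynomial is
  det(x·I − A) = x^4 + 8*x^3 + 24*x^2 + 32*x + 16 = (x + 2)^4

Eigenvalues and multiplicities (the geometric multiplicity of λ is n − rank(A − λI), which equals the number of Jordan blocks for λ):
  λ = -2: algebraic multiplicity = 4, geometric multiplicity = 2

Determining the block sizes for each eigenvalue:
  λ = -2: with am = 4 and gm = 2, the partition is not yet determined (e.g. several partitions of 4 into 2 parts exist). Let N = A − (-2)·I. Computing rank(N^1) = 2, rank(N^2) = 1, rank(N^3) = 0; the number of blocks of size ≥ j is rank(N^{j−1}) − rank(N^j), giving [2, 1, 1]. So we have 1 block(s) of size 3, 1 block(s) of size 1 → block sizes [3, 1]

Assembling the blocks gives a Jordan form
J =
  [-2,  1,  0,  0]
  [ 0, -2,  1,  0]
  [ 0,  0, -2,  0]
  [ 0,  0,  0, -2]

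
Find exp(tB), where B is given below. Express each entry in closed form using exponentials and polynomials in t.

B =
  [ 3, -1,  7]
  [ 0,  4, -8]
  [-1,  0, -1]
e^{tB} =
  [-3*t^2*exp(2*t) + t*exp(2*t) + exp(2*t), -3*t^2*exp(2*t)/2 - t*exp(2*t), -3*t^2*exp(2*t) + 7*t*exp(2*t)]
  [4*t^2*exp(2*t), 2*t^2*exp(2*t) + 2*t*exp(2*t) + exp(2*t), 4*t^2*exp(2*t) - 8*t*exp(2*t)]
  [t^2*exp(2*t) - t*exp(2*t), t^2*exp(2*t)/2, t^2*exp(2*t) - 3*t*exp(2*t) + exp(2*t)]

Strategy: write B = P · J · P⁻¹ where J is a Jordan canonical form, so e^{tB} = P · e^{tJ} · P⁻¹, and e^{tJ} can be computed block-by-block.

B has Jordan form
J =
  [2, 1, 0]
  [0, 2, 1]
  [0, 0, 2]
(up to reordering of blocks).

Per-block formulas:
  For a 3×3 Jordan block J_3(2): exp(t · J_3(2)) = e^(2t)·(I + t·N + (t^2/2)·N^2), where N is the 3×3 nilpotent shift.

After assembling e^{tJ} and conjugating by P, we get:

e^{tB} =
  [-3*t^2*exp(2*t) + t*exp(2*t) + exp(2*t), -3*t^2*exp(2*t)/2 - t*exp(2*t), -3*t^2*exp(2*t) + 7*t*exp(2*t)]
  [4*t^2*exp(2*t), 2*t^2*exp(2*t) + 2*t*exp(2*t) + exp(2*t), 4*t^2*exp(2*t) - 8*t*exp(2*t)]
  [t^2*exp(2*t) - t*exp(2*t), t^2*exp(2*t)/2, t^2*exp(2*t) - 3*t*exp(2*t) + exp(2*t)]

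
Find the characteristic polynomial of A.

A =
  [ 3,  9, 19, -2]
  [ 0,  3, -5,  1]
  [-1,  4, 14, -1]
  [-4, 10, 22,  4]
x^4 - 24*x^3 + 216*x^2 - 864*x + 1296

Expanding det(x·I − A) (e.g. by cofactor expansion or by noting that A is similar to its Jordan form J, which has the same characteristic polynomial as A) gives
  χ_A(x) = x^4 - 24*x^3 + 216*x^2 - 864*x + 1296
which factors as (x - 6)^4. The eigenvalues (with algebraic multiplicities) are λ = 6 with multiplicity 4.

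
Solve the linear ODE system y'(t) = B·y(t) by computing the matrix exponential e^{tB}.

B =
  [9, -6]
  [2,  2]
e^{tB} =
  [4*exp(6*t) - 3*exp(5*t), -6*exp(6*t) + 6*exp(5*t)]
  [2*exp(6*t) - 2*exp(5*t), -3*exp(6*t) + 4*exp(5*t)]

Strategy: write B = P · J · P⁻¹ where J is a Jordan canonical form, so e^{tB} = P · e^{tJ} · P⁻¹, and e^{tJ} can be computed block-by-block.

B has Jordan form
J =
  [5, 0]
  [0, 6]
(up to reordering of blocks).

Per-block formulas:
  For a 1×1 block at λ = 6: exp(t · [6]) = [e^(6t)].
  For a 1×1 block at λ = 5: exp(t · [5]) = [e^(5t)].

After assembling e^{tJ} and conjugating by P, we get:

e^{tB} =
  [4*exp(6*t) - 3*exp(5*t), -6*exp(6*t) + 6*exp(5*t)]
  [2*exp(6*t) - 2*exp(5*t), -3*exp(6*t) + 4*exp(5*t)]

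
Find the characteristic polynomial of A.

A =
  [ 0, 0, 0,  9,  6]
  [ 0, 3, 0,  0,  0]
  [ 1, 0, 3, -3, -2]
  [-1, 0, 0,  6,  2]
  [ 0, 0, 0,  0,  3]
x^5 - 15*x^4 + 90*x^3 - 270*x^2 + 405*x - 243

Expanding det(x·I − A) (e.g. by cofactor expansion or by noting that A is similar to its Jordan form J, which has the same characteristic polynomial as A) gives
  χ_A(x) = x^5 - 15*x^4 + 90*x^3 - 270*x^2 + 405*x - 243
which factors as (x - 3)^5. The eigenvalues (with algebraic multiplicities) are λ = 3 with multiplicity 5.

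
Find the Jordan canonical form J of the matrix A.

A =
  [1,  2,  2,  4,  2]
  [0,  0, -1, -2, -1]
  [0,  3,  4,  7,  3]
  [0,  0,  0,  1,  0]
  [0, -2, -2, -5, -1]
J_2(1) ⊕ J_2(1) ⊕ J_1(1)

The characteristic polynomial is
  det(x·I − A) = x^5 - 5*x^4 + 10*x^3 - 10*x^2 + 5*x - 1 = (x - 1)^5

Eigenvalues and multiplicities (the geometric multiplicity of λ is n − rank(A − λI), which equals the number of Jordan blocks for λ):
  λ = 1: algebraic multiplicity = 5, geometric multiplicity = 3

Determining the block sizes for each eigenvalue:
  λ = 1: with am = 5 and gm = 3, the partition is not yet determined (e.g. several partitions of 5 into 3 parts exist). Let N = A − (1)·I. Computing rank(N^1) = 2, rank(N^2) = 0; the number of blocks of size ≥ j is rank(N^{j−1}) − rank(N^j), giving [3, 2]. So we have 2 block(s) of size 2, 1 block(s) of size 1 → block sizes [2, 2, 1]

Assembling the blocks gives a Jordan form
J =
  [1, 1, 0, 0, 0]
  [0, 1, 0, 0, 0]
  [0, 0, 1, 1, 0]
  [0, 0, 0, 1, 0]
  [0, 0, 0, 0, 1]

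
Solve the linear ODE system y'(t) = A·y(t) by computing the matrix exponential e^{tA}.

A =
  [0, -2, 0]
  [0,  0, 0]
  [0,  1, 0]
e^{tA} =
  [1, -2*t, 0]
  [0, 1, 0]
  [0, t, 1]

Strategy: write A = P · J · P⁻¹ where J is a Jordan canonical form, so e^{tA} = P · e^{tJ} · P⁻¹, and e^{tJ} can be computed block-by-block.

A has Jordan form
J =
  [0, 1, 0]
  [0, 0, 0]
  [0, 0, 0]
(up to reordering of blocks).

Per-block formulas:
  For a 2×2 Jordan block J_2(0): exp(t · J_2(0)) = e^(0t)·(I + t·N), where N is the 2×2 nilpotent shift.
  For a 1×1 block at λ = 0: exp(t · [0]) = [e^(0t)].

After assembling e^{tJ} and conjugating by P, we get:

e^{tA} =
  [1, -2*t, 0]
  [0, 1, 0]
  [0, t, 1]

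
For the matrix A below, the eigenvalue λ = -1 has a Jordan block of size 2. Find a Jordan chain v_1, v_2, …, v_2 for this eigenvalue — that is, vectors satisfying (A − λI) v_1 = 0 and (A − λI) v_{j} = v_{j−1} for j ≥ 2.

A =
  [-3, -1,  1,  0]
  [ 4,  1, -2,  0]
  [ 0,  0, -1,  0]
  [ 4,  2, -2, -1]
A Jordan chain for λ = -1 of length 2:
v_1 = (-2, 4, 0, 4)ᵀ
v_2 = (1, 0, 0, 0)ᵀ

Let N = A − (-1)·I. We want v_2 with N^2 v_2 = 0 but N^1 v_2 ≠ 0; then v_{j-1} := N · v_j for j = 2, …, 2.

Pick v_2 = (1, 0, 0, 0)ᵀ.
Then v_1 = N · v_2 = (-2, 4, 0, 4)ᵀ.

Sanity check: (A − (-1)·I) v_1 = (0, 0, 0, 0)ᵀ = 0. ✓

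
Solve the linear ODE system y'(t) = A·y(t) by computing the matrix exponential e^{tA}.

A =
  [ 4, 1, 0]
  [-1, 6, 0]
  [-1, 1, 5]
e^{tA} =
  [-t*exp(5*t) + exp(5*t), t*exp(5*t), 0]
  [-t*exp(5*t), t*exp(5*t) + exp(5*t), 0]
  [-t*exp(5*t), t*exp(5*t), exp(5*t)]

Strategy: write A = P · J · P⁻¹ where J is a Jordan canonical form, so e^{tA} = P · e^{tJ} · P⁻¹, and e^{tJ} can be computed block-by-block.

A has Jordan form
J =
  [5, 1, 0]
  [0, 5, 0]
  [0, 0, 5]
(up to reordering of blocks).

Per-block formulas:
  For a 2×2 Jordan block J_2(5): exp(t · J_2(5)) = e^(5t)·(I + t·N), where N is the 2×2 nilpotent shift.
  For a 1×1 block at λ = 5: exp(t · [5]) = [e^(5t)].

After assembling e^{tJ} and conjugating by P, we get:

e^{tA} =
  [-t*exp(5*t) + exp(5*t), t*exp(5*t), 0]
  [-t*exp(5*t), t*exp(5*t) + exp(5*t), 0]
  [-t*exp(5*t), t*exp(5*t), exp(5*t)]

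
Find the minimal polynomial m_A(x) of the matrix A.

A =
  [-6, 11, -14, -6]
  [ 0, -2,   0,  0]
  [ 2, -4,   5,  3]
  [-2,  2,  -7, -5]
x^2 + 4*x + 4

The characteristic polynomial is χ_A(x) = (x + 2)^4, so the eigenvalues are known. The minimal polynomial is
  m_A(x) = Π_λ (x − λ)^{k_λ}
where k_λ is the size of the *largest* Jordan block for λ (equivalently, the smallest k with (A − λI)^k v = 0 for every generalised eigenvector v of λ).

  λ = -2: largest Jordan block has size 2, contributing (x + 2)^2

So m_A(x) = (x + 2)^2 = x^2 + 4*x + 4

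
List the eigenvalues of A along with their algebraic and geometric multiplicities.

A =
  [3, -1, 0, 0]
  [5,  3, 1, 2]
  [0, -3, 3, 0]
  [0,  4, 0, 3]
λ = 3: alg = 4, geom = 2

Step 1 — factor the characteristic polynomial to read off the algebraic multiplicities:
  χ_A(x) = (x - 3)^4

Step 2 — compute geometric multiplicities via the rank-nullity identity g(λ) = n − rank(A − λI):
  rank(A − (3)·I) = 2, so dim ker(A − (3)·I) = n − 2 = 2

Summary:
  λ = 3: algebraic multiplicity = 4, geometric multiplicity = 2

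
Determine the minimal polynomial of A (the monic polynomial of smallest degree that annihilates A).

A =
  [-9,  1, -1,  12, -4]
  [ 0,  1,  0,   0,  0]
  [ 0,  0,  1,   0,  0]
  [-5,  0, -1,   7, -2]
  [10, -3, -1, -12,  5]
x^3 - 3*x^2 + 3*x - 1

The characteristic polynomial is χ_A(x) = (x - 1)^5, so the eigenvalues are known. The minimal polynomial is
  m_A(x) = Π_λ (x − λ)^{k_λ}
where k_λ is the size of the *largest* Jordan block for λ (equivalently, the smallest k with (A − λI)^k v = 0 for every generalised eigenvector v of λ).

  λ = 1: largest Jordan block has size 3, contributing (x − 1)^3

So m_A(x) = (x - 1)^3 = x^3 - 3*x^2 + 3*x - 1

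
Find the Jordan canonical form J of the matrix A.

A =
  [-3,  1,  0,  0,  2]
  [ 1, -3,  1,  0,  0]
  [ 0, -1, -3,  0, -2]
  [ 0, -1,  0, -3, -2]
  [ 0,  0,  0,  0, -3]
J_3(-3) ⊕ J_1(-3) ⊕ J_1(-3)

The characteristic polynomial is
  det(x·I − A) = x^5 + 15*x^4 + 90*x^3 + 270*x^2 + 405*x + 243 = (x + 3)^5

Eigenvalues and multiplicities (the geometric multiplicity of λ is n − rank(A − λI), which equals the number of Jordan blocks for λ):
  λ = -3: algebraic multiplicity = 5, geometric multiplicity = 3

Determining the block sizes for each eigenvalue:
  λ = -3: with am = 5 and gm = 3, the partition is not yet determined (e.g. several partitions of 5 into 3 parts exist). Let N = A − (-3)·I. Computing rank(N^1) = 2, rank(N^2) = 1, rank(N^3) = 0; the number of blocks of size ≥ j is rank(N^{j−1}) − rank(N^j), giving [3, 1, 1]. So we have 1 block(s) of size 3, 2 block(s) of size 1 → block sizes [3, 1, 1]

Assembling the blocks gives a Jordan form
J =
  [-3,  1,  0,  0,  0]
  [ 0, -3,  1,  0,  0]
  [ 0,  0, -3,  0,  0]
  [ 0,  0,  0, -3,  0]
  [ 0,  0,  0,  0, -3]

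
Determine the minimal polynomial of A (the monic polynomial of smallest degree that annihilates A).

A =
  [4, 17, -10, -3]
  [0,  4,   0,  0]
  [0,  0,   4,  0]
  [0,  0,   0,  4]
x^2 - 8*x + 16

The characteristic polynomial is χ_A(x) = (x - 4)^4, so the eigenvalues are known. The minimal polynomial is
  m_A(x) = Π_λ (x − λ)^{k_λ}
where k_λ is the size of the *largest* Jordan block for λ (equivalently, the smallest k with (A − λI)^k v = 0 for every generalised eigenvector v of λ).

  λ = 4: largest Jordan block has size 2, contributing (x − 4)^2

So m_A(x) = (x - 4)^2 = x^2 - 8*x + 16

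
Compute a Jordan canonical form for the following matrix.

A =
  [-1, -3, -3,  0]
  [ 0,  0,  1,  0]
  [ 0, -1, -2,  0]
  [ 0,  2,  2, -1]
J_2(-1) ⊕ J_1(-1) ⊕ J_1(-1)

The characteristic polynomial is
  det(x·I − A) = x^4 + 4*x^3 + 6*x^2 + 4*x + 1 = (x + 1)^4

Eigenvalues and multiplicities (the geometric multiplicity of λ is n − rank(A − λI), which equals the number of Jordan blocks for λ):
  λ = -1: algebraic multiplicity = 4, geometric multiplicity = 3

Determining the block sizes for each eigenvalue:
  λ = -1: 3 blocks summing to 4 forces exactly one block of size 2 and the rest size 1 → block sizes [2, 1, 1]

Assembling the blocks gives a Jordan form
J =
  [-1,  1,  0,  0]
  [ 0, -1,  0,  0]
  [ 0,  0, -1,  0]
  [ 0,  0,  0, -1]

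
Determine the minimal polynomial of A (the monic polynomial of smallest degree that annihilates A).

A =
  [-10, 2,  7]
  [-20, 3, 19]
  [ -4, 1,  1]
x^3 + 6*x^2 + 12*x + 8

The characteristic polynomial is χ_A(x) = (x + 2)^3, so the eigenvalues are known. The minimal polynomial is
  m_A(x) = Π_λ (x − λ)^{k_λ}
where k_λ is the size of the *largest* Jordan block for λ (equivalently, the smallest k with (A − λI)^k v = 0 for every generalised eigenvector v of λ).

  λ = -2: largest Jordan block has size 3, contributing (x + 2)^3

So m_A(x) = (x + 2)^3 = x^3 + 6*x^2 + 12*x + 8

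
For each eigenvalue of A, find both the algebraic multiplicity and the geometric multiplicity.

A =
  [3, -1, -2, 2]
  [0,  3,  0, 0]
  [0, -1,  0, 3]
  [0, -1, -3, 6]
λ = 3: alg = 4, geom = 2

Step 1 — factor the characteristic polynomial to read off the algebraic multiplicities:
  χ_A(x) = (x - 3)^4

Step 2 — compute geometric multiplicities via the rank-nullity identity g(λ) = n − rank(A − λI):
  rank(A − (3)·I) = 2, so dim ker(A − (3)·I) = n − 2 = 2

Summary:
  λ = 3: algebraic multiplicity = 4, geometric multiplicity = 2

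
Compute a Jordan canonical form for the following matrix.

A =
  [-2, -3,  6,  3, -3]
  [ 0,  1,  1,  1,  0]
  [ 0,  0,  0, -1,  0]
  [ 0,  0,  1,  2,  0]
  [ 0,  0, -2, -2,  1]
J_1(-2) ⊕ J_2(1) ⊕ J_1(1) ⊕ J_1(1)

The characteristic polynomial is
  det(x·I − A) = x^5 - 2*x^4 - 2*x^3 + 8*x^2 - 7*x + 2 = (x - 1)^4*(x + 2)

Eigenvalues and multiplicities (the geometric multiplicity of λ is n − rank(A − λI), which equals the number of Jordan blocks for λ):
  λ = -2: algebraic multiplicity = 1, geometric multiplicity = 1
  λ = 1: algebraic multiplicity = 4, geometric multiplicity = 3

Determining the block sizes for each eigenvalue:
  λ = -2: one block (gm = 1), so the single block has size am = 1 → block sizes [1]
  λ = 1: 3 blocks summing to 4 forces exactly one block of size 2 and the rest size 1 → block sizes [2, 1, 1]

Assembling the blocks gives a Jordan form
J =
  [-2, 0, 0, 0, 0]
  [ 0, 1, 1, 0, 0]
  [ 0, 0, 1, 0, 0]
  [ 0, 0, 0, 1, 0]
  [ 0, 0, 0, 0, 1]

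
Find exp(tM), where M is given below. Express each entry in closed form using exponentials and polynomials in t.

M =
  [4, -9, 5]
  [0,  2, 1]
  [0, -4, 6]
e^{tM} =
  [exp(4*t), -t^2*exp(4*t) - 9*t*exp(4*t), t^2*exp(4*t)/2 + 5*t*exp(4*t)]
  [0, -2*t*exp(4*t) + exp(4*t), t*exp(4*t)]
  [0, -4*t*exp(4*t), 2*t*exp(4*t) + exp(4*t)]

Strategy: write M = P · J · P⁻¹ where J is a Jordan canonical form, so e^{tM} = P · e^{tJ} · P⁻¹, and e^{tJ} can be computed block-by-block.

M has Jordan form
J =
  [4, 1, 0]
  [0, 4, 1]
  [0, 0, 4]
(up to reordering of blocks).

Per-block formulas:
  For a 3×3 Jordan block J_3(4): exp(t · J_3(4)) = e^(4t)·(I + t·N + (t^2/2)·N^2), where N is the 3×3 nilpotent shift.

After assembling e^{tJ} and conjugating by P, we get:

e^{tM} =
  [exp(4*t), -t^2*exp(4*t) - 9*t*exp(4*t), t^2*exp(4*t)/2 + 5*t*exp(4*t)]
  [0, -2*t*exp(4*t) + exp(4*t), t*exp(4*t)]
  [0, -4*t*exp(4*t), 2*t*exp(4*t) + exp(4*t)]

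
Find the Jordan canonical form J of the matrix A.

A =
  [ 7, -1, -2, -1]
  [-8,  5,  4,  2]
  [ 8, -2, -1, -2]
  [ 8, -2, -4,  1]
J_2(3) ⊕ J_1(3) ⊕ J_1(3)

The characteristic polynomial is
  det(x·I − A) = x^4 - 12*x^3 + 54*x^2 - 108*x + 81 = (x - 3)^4

Eigenvalues and multiplicities (the geometric multiplicity of λ is n − rank(A − λI), which equals the number of Jordan blocks for λ):
  λ = 3: algebraic multiplicity = 4, geometric multiplicity = 3

Determining the block sizes for each eigenvalue:
  λ = 3: 3 blocks summing to 4 forces exactly one block of size 2 and the rest size 1 → block sizes [2, 1, 1]

Assembling the blocks gives a Jordan form
J =
  [3, 1, 0, 0]
  [0, 3, 0, 0]
  [0, 0, 3, 0]
  [0, 0, 0, 3]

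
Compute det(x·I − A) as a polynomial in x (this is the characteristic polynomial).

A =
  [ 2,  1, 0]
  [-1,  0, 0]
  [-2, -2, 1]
x^3 - 3*x^2 + 3*x - 1

Expanding det(x·I − A) (e.g. by cofactor expansion or by noting that A is similar to its Jordan form J, which has the same characteristic polynomial as A) gives
  χ_A(x) = x^3 - 3*x^2 + 3*x - 1
which factors as (x - 1)^3. The eigenvalues (with algebraic multiplicities) are λ = 1 with multiplicity 3.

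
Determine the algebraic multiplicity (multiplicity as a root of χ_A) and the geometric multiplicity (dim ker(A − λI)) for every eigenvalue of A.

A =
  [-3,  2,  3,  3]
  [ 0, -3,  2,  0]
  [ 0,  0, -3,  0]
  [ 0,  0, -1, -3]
λ = -3: alg = 4, geom = 2

Step 1 — factor the characteristic polynomial to read off the algebraic multiplicities:
  χ_A(x) = (x + 3)^4

Step 2 — compute geometric multiplicities via the rank-nullity identity g(λ) = n − rank(A − λI):
  rank(A − (-3)·I) = 2, so dim ker(A − (-3)·I) = n − 2 = 2

Summary:
  λ = -3: algebraic multiplicity = 4, geometric multiplicity = 2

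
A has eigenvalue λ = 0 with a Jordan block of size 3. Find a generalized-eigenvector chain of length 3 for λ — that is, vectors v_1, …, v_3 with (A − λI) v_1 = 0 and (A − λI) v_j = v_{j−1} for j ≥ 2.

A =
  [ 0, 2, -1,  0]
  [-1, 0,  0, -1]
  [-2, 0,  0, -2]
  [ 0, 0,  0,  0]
A Jordan chain for λ = 0 of length 3:
v_1 = (0, -2, -4, 0)ᵀ
v_2 = (2, 0, 0, 0)ᵀ
v_3 = (0, 1, 0, 0)ᵀ

Let N = A − (0)·I. We want v_3 with N^3 v_3 = 0 but N^2 v_3 ≠ 0; then v_{j-1} := N · v_j for j = 3, …, 2.

Pick v_3 = (0, 1, 0, 0)ᵀ.
Then v_2 = N · v_3 = (2, 0, 0, 0)ᵀ.
Then v_1 = N · v_2 = (0, -2, -4, 0)ᵀ.

Sanity check: (A − (0)·I) v_1 = (0, 0, 0, 0)ᵀ = 0. ✓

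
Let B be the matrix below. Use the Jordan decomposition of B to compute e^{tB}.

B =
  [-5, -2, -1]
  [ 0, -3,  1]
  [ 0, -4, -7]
e^{tB} =
  [exp(-5*t), -2*t*exp(-5*t), -t*exp(-5*t)]
  [0, 2*t*exp(-5*t) + exp(-5*t), t*exp(-5*t)]
  [0, -4*t*exp(-5*t), -2*t*exp(-5*t) + exp(-5*t)]

Strategy: write B = P · J · P⁻¹ where J is a Jordan canonical form, so e^{tB} = P · e^{tJ} · P⁻¹, and e^{tJ} can be computed block-by-block.

B has Jordan form
J =
  [-5,  1,  0]
  [ 0, -5,  0]
  [ 0,  0, -5]
(up to reordering of blocks).

Per-block formulas:
  For a 1×1 block at λ = -5: exp(t · [-5]) = [e^(-5t)].
  For a 2×2 Jordan block J_2(-5): exp(t · J_2(-5)) = e^(-5t)·(I + t·N), where N is the 2×2 nilpotent shift.

After assembling e^{tJ} and conjugating by P, we get:

e^{tB} =
  [exp(-5*t), -2*t*exp(-5*t), -t*exp(-5*t)]
  [0, 2*t*exp(-5*t) + exp(-5*t), t*exp(-5*t)]
  [0, -4*t*exp(-5*t), -2*t*exp(-5*t) + exp(-5*t)]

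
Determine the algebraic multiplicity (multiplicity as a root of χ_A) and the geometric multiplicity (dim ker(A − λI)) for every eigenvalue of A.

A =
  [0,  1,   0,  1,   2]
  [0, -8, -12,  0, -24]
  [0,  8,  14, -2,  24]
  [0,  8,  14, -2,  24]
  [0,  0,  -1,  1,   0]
λ = 0: alg = 4, geom = 2; λ = 4: alg = 1, geom = 1

Step 1 — factor the characteristic polynomial to read off the algebraic multiplicities:
  χ_A(x) = x^4*(x - 4)

Step 2 — compute geometric multiplicities via the rank-nullity identity g(λ) = n − rank(A − λI):
  rank(A − (0)·I) = 3, so dim ker(A − (0)·I) = n − 3 = 2
  rank(A − (4)·I) = 4, so dim ker(A − (4)·I) = n − 4 = 1

Summary:
  λ = 0: algebraic multiplicity = 4, geometric multiplicity = 2
  λ = 4: algebraic multiplicity = 1, geometric multiplicity = 1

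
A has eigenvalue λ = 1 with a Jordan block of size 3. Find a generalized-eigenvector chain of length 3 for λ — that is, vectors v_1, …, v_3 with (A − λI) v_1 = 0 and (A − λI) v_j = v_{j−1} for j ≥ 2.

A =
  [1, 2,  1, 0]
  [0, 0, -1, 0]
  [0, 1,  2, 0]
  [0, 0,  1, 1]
A Jordan chain for λ = 1 of length 3:
v_1 = (-1, 0, 0, 1)ᵀ
v_2 = (2, -1, 1, 0)ᵀ
v_3 = (0, 1, 0, 0)ᵀ

Let N = A − (1)·I. We want v_3 with N^3 v_3 = 0 but N^2 v_3 ≠ 0; then v_{j-1} := N · v_j for j = 3, …, 2.

Pick v_3 = (0, 1, 0, 0)ᵀ.
Then v_2 = N · v_3 = (2, -1, 1, 0)ᵀ.
Then v_1 = N · v_2 = (-1, 0, 0, 1)ᵀ.

Sanity check: (A − (1)·I) v_1 = (0, 0, 0, 0)ᵀ = 0. ✓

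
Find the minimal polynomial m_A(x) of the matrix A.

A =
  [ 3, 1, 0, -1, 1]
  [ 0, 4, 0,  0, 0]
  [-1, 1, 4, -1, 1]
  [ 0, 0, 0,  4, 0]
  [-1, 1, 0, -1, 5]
x^2 - 8*x + 16

The characteristic polynomial is χ_A(x) = (x - 4)^5, so the eigenvalues are known. The minimal polynomial is
  m_A(x) = Π_λ (x − λ)^{k_λ}
where k_λ is the size of the *largest* Jordan block for λ (equivalently, the smallest k with (A − λI)^k v = 0 for every generalised eigenvector v of λ).

  λ = 4: largest Jordan block has size 2, contributing (x − 4)^2

So m_A(x) = (x - 4)^2 = x^2 - 8*x + 16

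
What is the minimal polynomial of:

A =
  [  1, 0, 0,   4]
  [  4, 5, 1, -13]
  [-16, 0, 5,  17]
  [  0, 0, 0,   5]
x^4 - 16*x^3 + 90*x^2 - 200*x + 125

The characteristic polynomial is χ_A(x) = (x - 5)^3*(x - 1), so the eigenvalues are known. The minimal polynomial is
  m_A(x) = Π_λ (x − λ)^{k_λ}
where k_λ is the size of the *largest* Jordan block for λ (equivalently, the smallest k with (A − λI)^k v = 0 for every generalised eigenvector v of λ).

  λ = 1: largest Jordan block has size 1, contributing (x − 1)
  λ = 5: largest Jordan block has size 3, contributing (x − 5)^3

So m_A(x) = (x - 5)^3*(x - 1) = x^4 - 16*x^3 + 90*x^2 - 200*x + 125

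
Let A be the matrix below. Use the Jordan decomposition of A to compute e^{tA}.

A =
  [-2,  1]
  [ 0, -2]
e^{tA} =
  [exp(-2*t), t*exp(-2*t)]
  [0, exp(-2*t)]

Strategy: write A = P · J · P⁻¹ where J is a Jordan canonical form, so e^{tA} = P · e^{tJ} · P⁻¹, and e^{tJ} can be computed block-by-block.

A has Jordan form
J =
  [-2,  1]
  [ 0, -2]
(up to reordering of blocks).

Per-block formulas:
  For a 2×2 Jordan block J_2(-2): exp(t · J_2(-2)) = e^(-2t)·(I + t·N), where N is the 2×2 nilpotent shift.

After assembling e^{tJ} and conjugating by P, we get:

e^{tA} =
  [exp(-2*t), t*exp(-2*t)]
  [0, exp(-2*t)]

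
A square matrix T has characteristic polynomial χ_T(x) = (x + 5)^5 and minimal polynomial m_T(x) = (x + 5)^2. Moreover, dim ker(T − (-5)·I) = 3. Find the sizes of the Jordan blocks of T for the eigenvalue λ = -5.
Block sizes for λ = -5: [2, 2, 1]

Step 1 — from the characteristic polynomial, algebraic multiplicity of λ = -5 is 5. From dim ker(T − (-5)·I) = 3, there are exactly 3 Jordan blocks for λ = -5.
Step 2 — from the minimal polynomial, the factor (x + 5)^2 tells us the largest block for λ = -5 has size 2.
Step 3 — with total size 5, 3 blocks, and largest block 2, the block sizes (in nonincreasing order) are [2, 2, 1].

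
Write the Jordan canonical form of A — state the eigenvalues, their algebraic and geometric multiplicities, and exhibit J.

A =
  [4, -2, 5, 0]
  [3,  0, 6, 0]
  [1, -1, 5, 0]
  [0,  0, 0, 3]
J_3(3) ⊕ J_1(3)

The characteristic polynomial is
  det(x·I − A) = x^4 - 12*x^3 + 54*x^2 - 108*x + 81 = (x - 3)^4

Eigenvalues and multiplicities (the geometric multiplicity of λ is n − rank(A − λI), which equals the number of Jordan blocks for λ):
  λ = 3: algebraic multiplicity = 4, geometric multiplicity = 2

Determining the block sizes for each eigenvalue:
  λ = 3: with am = 4 and gm = 2, the partition is not yet determined (e.g. several partitions of 4 into 2 parts exist). Let N = A − (3)·I. Computing rank(N^1) = 2, rank(N^2) = 1, rank(N^3) = 0; the number of blocks of size ≥ j is rank(N^{j−1}) − rank(N^j), giving [2, 1, 1]. So we have 1 block(s) of size 3, 1 block(s) of size 1 → block sizes [3, 1]

Assembling the blocks gives a Jordan form
J =
  [3, 1, 0, 0]
  [0, 3, 1, 0]
  [0, 0, 3, 0]
  [0, 0, 0, 3]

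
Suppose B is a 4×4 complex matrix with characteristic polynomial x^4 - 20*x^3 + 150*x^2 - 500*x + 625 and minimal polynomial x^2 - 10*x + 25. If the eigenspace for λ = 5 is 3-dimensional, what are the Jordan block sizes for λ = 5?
Block sizes for λ = 5: [2, 1, 1]

Step 1 — from the characteristic polynomial, algebraic multiplicity of λ = 5 is 4. From dim ker(B − (5)·I) = 3, there are exactly 3 Jordan blocks for λ = 5.
Step 2 — from the minimal polynomial, the factor (x − 5)^2 tells us the largest block for λ = 5 has size 2.
Step 3 — with total size 4, 3 blocks, and largest block 2, the block sizes (in nonincreasing order) are [2, 1, 1].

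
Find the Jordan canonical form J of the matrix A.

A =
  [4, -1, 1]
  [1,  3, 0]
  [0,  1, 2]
J_3(3)

The characteristic polynomial is
  det(x·I − A) = x^3 - 9*x^2 + 27*x - 27 = (x - 3)^3

Eigenvalues and multiplicities (the geometric multiplicity of λ is n − rank(A − λI), which equals the number of Jordan blocks for λ):
  λ = 3: algebraic multiplicity = 3, geometric multiplicity = 1

Determining the block sizes for each eigenvalue:
  λ = 3: one block (gm = 1), so the single block has size am = 3 → block sizes [3]

Assembling the blocks gives a Jordan form
J =
  [3, 1, 0]
  [0, 3, 1]
  [0, 0, 3]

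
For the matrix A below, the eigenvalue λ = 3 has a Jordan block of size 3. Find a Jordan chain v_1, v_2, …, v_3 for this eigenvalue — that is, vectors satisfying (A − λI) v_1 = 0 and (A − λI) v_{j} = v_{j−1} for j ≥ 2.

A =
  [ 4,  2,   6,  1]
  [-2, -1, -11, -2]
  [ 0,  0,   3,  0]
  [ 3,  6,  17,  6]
A Jordan chain for λ = 3 of length 3:
v_1 = (1, -2, 0, 3)ᵀ
v_2 = (6, -11, 0, 17)ᵀ
v_3 = (0, 0, 1, 0)ᵀ

Let N = A − (3)·I. We want v_3 with N^3 v_3 = 0 but N^2 v_3 ≠ 0; then v_{j-1} := N · v_j for j = 3, …, 2.

Pick v_3 = (0, 0, 1, 0)ᵀ.
Then v_2 = N · v_3 = (6, -11, 0, 17)ᵀ.
Then v_1 = N · v_2 = (1, -2, 0, 3)ᵀ.

Sanity check: (A − (3)·I) v_1 = (0, 0, 0, 0)ᵀ = 0. ✓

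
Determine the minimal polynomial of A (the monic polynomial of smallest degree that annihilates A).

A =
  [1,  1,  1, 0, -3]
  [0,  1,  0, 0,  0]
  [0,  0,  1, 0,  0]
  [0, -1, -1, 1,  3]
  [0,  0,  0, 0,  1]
x^2 - 2*x + 1

The characteristic polynomial is χ_A(x) = (x - 1)^5, so the eigenvalues are known. The minimal polynomial is
  m_A(x) = Π_λ (x − λ)^{k_λ}
where k_λ is the size of the *largest* Jordan block for λ (equivalently, the smallest k with (A − λI)^k v = 0 for every generalised eigenvector v of λ).

  λ = 1: largest Jordan block has size 2, contributing (x − 1)^2

So m_A(x) = (x - 1)^2 = x^2 - 2*x + 1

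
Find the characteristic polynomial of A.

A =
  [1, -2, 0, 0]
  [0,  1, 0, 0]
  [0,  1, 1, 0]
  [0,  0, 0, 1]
x^4 - 4*x^3 + 6*x^2 - 4*x + 1

Expanding det(x·I − A) (e.g. by cofactor expansion or by noting that A is similar to its Jordan form J, which has the same characteristic polynomial as A) gives
  χ_A(x) = x^4 - 4*x^3 + 6*x^2 - 4*x + 1
which factors as (x - 1)^4. The eigenvalues (with algebraic multiplicities) are λ = 1 with multiplicity 4.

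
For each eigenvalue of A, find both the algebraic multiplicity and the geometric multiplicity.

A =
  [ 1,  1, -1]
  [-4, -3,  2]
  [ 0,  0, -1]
λ = -1: alg = 3, geom = 2

Step 1 — factor the characteristic polynomial to read off the algebraic multiplicities:
  χ_A(x) = (x + 1)^3

Step 2 — compute geometric multiplicities via the rank-nullity identity g(λ) = n − rank(A − λI):
  rank(A − (-1)·I) = 1, so dim ker(A − (-1)·I) = n − 1 = 2

Summary:
  λ = -1: algebraic multiplicity = 3, geometric multiplicity = 2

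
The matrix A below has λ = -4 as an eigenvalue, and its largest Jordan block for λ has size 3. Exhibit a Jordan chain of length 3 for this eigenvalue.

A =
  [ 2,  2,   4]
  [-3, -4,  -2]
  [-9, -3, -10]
A Jordan chain for λ = -4 of length 3:
v_1 = (-6, 0, 9)ᵀ
v_2 = (6, -3, -9)ᵀ
v_3 = (1, 0, 0)ᵀ

Let N = A − (-4)·I. We want v_3 with N^3 v_3 = 0 but N^2 v_3 ≠ 0; then v_{j-1} := N · v_j for j = 3, …, 2.

Pick v_3 = (1, 0, 0)ᵀ.
Then v_2 = N · v_3 = (6, -3, -9)ᵀ.
Then v_1 = N · v_2 = (-6, 0, 9)ᵀ.

Sanity check: (A − (-4)·I) v_1 = (0, 0, 0)ᵀ = 0. ✓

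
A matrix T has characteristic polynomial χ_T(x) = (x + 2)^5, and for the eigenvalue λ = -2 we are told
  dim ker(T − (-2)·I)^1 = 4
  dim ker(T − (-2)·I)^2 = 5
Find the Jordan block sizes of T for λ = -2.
Block sizes for λ = -2: [2, 1, 1, 1]

From the dimensions of kernels of powers, the number of Jordan blocks of size at least j is d_j − d_{j−1} where d_j = dim ker(N^j) (with d_0 = 0). Computing the differences gives [4, 1].
The number of blocks of size exactly k is (#blocks of size ≥ k) − (#blocks of size ≥ k + 1), so the partition is: 3 block(s) of size 1, 1 block(s) of size 2.
In nonincreasing order the block sizes are [2, 1, 1, 1].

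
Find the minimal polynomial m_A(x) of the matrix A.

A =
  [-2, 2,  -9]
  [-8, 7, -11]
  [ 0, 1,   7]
x^3 - 12*x^2 + 48*x - 64

The characteristic polynomial is χ_A(x) = (x - 4)^3, so the eigenvalues are known. The minimal polynomial is
  m_A(x) = Π_λ (x − λ)^{k_λ}
where k_λ is the size of the *largest* Jordan block for λ (equivalently, the smallest k with (A − λI)^k v = 0 for every generalised eigenvector v of λ).

  λ = 4: largest Jordan block has size 3, contributing (x − 4)^3

So m_A(x) = (x - 4)^3 = x^3 - 12*x^2 + 48*x - 64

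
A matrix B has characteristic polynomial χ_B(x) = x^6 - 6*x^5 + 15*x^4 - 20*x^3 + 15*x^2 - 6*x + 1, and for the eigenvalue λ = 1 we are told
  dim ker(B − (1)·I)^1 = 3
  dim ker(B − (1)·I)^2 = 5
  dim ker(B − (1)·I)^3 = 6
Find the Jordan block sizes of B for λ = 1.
Block sizes for λ = 1: [3, 2, 1]

From the dimensions of kernels of powers, the number of Jordan blocks of size at least j is d_j − d_{j−1} where d_j = dim ker(N^j) (with d_0 = 0). Computing the differences gives [3, 2, 1].
The number of blocks of size exactly k is (#blocks of size ≥ k) − (#blocks of size ≥ k + 1), so the partition is: 1 block(s) of size 1, 1 block(s) of size 2, 1 block(s) of size 3.
In nonincreasing order the block sizes are [3, 2, 1].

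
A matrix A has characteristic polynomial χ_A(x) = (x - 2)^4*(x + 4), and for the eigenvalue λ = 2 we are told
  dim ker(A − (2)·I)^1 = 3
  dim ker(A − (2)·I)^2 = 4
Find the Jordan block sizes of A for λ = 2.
Block sizes for λ = 2: [2, 1, 1]

From the dimensions of kernels of powers, the number of Jordan blocks of size at least j is d_j − d_{j−1} where d_j = dim ker(N^j) (with d_0 = 0). Computing the differences gives [3, 1].
The number of blocks of size exactly k is (#blocks of size ≥ k) − (#blocks of size ≥ k + 1), so the partition is: 2 block(s) of size 1, 1 block(s) of size 2.
In nonincreasing order the block sizes are [2, 1, 1].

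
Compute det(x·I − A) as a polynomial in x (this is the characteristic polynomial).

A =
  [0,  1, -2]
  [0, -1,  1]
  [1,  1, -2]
x^3 + 3*x^2 + 3*x + 1

Expanding det(x·I − A) (e.g. by cofactor expansion or by noting that A is similar to its Jordan form J, which has the same characteristic polynomial as A) gives
  χ_A(x) = x^3 + 3*x^2 + 3*x + 1
which factors as (x + 1)^3. The eigenvalues (with algebraic multiplicities) are λ = -1 with multiplicity 3.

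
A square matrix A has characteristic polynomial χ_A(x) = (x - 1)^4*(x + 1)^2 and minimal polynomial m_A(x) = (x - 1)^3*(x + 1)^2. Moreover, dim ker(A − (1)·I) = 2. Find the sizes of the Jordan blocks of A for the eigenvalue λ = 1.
Block sizes for λ = 1: [3, 1]

Step 1 — from the characteristic polynomial, algebraic multiplicity of λ = 1 is 4. From dim ker(A − (1)·I) = 2, there are exactly 2 Jordan blocks for λ = 1.
Step 2 — from the minimal polynomial, the factor (x − 1)^3 tells us the largest block for λ = 1 has size 3.
Step 3 — with total size 4, 2 blocks, and largest block 3, the block sizes (in nonincreasing order) are [3, 1].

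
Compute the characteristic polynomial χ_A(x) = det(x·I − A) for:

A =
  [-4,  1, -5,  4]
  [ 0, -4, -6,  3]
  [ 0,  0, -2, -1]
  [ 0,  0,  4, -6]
x^4 + 16*x^3 + 96*x^2 + 256*x + 256

Expanding det(x·I − A) (e.g. by cofactor expansion or by noting that A is similar to its Jordan form J, which has the same characteristic polynomial as A) gives
  χ_A(x) = x^4 + 16*x^3 + 96*x^2 + 256*x + 256
which factors as (x + 4)^4. The eigenvalues (with algebraic multiplicities) are λ = -4 with multiplicity 4.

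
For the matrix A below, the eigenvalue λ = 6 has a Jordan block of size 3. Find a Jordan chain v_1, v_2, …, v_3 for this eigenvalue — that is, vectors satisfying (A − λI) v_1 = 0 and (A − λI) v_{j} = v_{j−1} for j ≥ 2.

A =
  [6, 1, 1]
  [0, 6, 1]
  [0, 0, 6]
A Jordan chain for λ = 6 of length 3:
v_1 = (1, 0, 0)ᵀ
v_2 = (1, 1, 0)ᵀ
v_3 = (0, 0, 1)ᵀ

Let N = A − (6)·I. We want v_3 with N^3 v_3 = 0 but N^2 v_3 ≠ 0; then v_{j-1} := N · v_j for j = 3, …, 2.

Pick v_3 = (0, 0, 1)ᵀ.
Then v_2 = N · v_3 = (1, 1, 0)ᵀ.
Then v_1 = N · v_2 = (1, 0, 0)ᵀ.

Sanity check: (A − (6)·I) v_1 = (0, 0, 0)ᵀ = 0. ✓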